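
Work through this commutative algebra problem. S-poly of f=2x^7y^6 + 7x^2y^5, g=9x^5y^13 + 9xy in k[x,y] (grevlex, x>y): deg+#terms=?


LT(f)=2x^7y^6, LT(g)=9x^5y^13
lcm(LM)=x^7y^13
S(f,g) (scaled by 18 to clear denominators) = 9y^7*f - 2x^2*g = 63x^2y^12 - 18x^3y
2 terms, deg 14.
14+2=16


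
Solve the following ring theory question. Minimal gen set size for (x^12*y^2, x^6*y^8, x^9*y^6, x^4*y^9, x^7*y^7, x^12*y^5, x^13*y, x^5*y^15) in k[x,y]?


Remove redundant (divisible by others).
x^5*y^15 redundant.
x^12*y^5 redundant.
Min: x^13*y, x^12*y^2, x^9*y^6, x^7*y^7, x^6*y^8, x^4*y^9
Count=6


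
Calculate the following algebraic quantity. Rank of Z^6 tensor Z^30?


rank(M(x)N) = rank(M)*rank(N)
6*30 = 180


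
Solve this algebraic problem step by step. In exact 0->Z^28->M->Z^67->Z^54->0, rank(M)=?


Alt sum=0:
(-1)^0*28 + (-1)^1*? + (-1)^2*67 + (-1)^3*54=0
rank(M)=41


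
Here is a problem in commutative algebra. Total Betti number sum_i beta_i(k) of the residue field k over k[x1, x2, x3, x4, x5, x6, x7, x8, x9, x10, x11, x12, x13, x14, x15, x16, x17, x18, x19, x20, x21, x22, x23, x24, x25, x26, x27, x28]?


Koszul resolution: beta_i(k)=C(n,i), n=28
sum_i C(28,i) = 2^28 = 268435456


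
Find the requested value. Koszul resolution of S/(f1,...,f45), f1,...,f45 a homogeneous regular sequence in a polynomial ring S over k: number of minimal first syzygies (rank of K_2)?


Regular sequence => Koszul complex is the minimal free resolution.
Syz_1 minimally generated by Koszul relations f_i*e_j - f_j*e_i (i<j): mu(Syz_1) = beta_2 = C(m,2) = m(m-1)/2
m=45
45*44/2 = 990


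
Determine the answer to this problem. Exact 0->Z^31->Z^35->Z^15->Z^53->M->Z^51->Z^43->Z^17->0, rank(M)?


Alt sum=0:
(-1)^0*31 + (-1)^1*35 + (-1)^2*15 + (-1)^3*53 + (-1)^4*? + (-1)^5*51 + (-1)^6*43 + (-1)^7*17=0
rank(M)=67


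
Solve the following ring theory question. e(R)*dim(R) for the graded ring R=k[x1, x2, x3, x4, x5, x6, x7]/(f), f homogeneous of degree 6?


e(R)=deg(f)=6, dim(R)=7-1=6
e*dim=6*6=36


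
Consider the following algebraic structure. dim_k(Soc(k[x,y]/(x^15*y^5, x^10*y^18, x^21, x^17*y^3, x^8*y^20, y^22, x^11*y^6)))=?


Socle = ann(m) = span of standard monomials u with x*u, y*u in I (staircase corners).
Minimal generators: x^21, x^17*y^3, x^15*y^5, x^11*y^6, x^10*y^18, x^8*y^20, y^22
Corners: x^7y^21, x^9y^19, x^10y^17, x^14y^5, x^16y^4, x^20y^2
Socle dim=6


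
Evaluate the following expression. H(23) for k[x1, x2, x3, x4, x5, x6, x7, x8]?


C(d+n-1,n-1)=C(30,7)=2035800


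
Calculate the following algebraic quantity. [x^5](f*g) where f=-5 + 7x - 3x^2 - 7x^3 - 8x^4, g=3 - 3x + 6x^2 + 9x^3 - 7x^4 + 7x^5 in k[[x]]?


[x^5] = sum a_i*b_j, i+j=5
  -5*7=-35
  7*-7=-49
  -3*9=-27
  -7*6=-42
  -8*-3=24
Sum=-129


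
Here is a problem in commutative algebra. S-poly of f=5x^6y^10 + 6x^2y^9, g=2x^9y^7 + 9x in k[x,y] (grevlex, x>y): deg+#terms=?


LT(f)=5x^6y^10, LT(g)=2x^9y^7
lcm(LM)=x^9y^10
S(f,g) (scaled by 10 to clear denominators) = 2x^3*f - 5y^3*g = 12x^5y^9 - 45xy^3
2 terms, deg 14.
14+2=16


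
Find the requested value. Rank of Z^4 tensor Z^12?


rank(M(x)N) = rank(M)*rank(N)
4*12 = 48


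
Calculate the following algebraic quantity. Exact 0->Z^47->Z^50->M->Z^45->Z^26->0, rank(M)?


Alt sum=0:
(-1)^0*47 + (-1)^1*50 + (-1)^2*? + (-1)^3*45 + (-1)^4*26=0
rank(M)=22


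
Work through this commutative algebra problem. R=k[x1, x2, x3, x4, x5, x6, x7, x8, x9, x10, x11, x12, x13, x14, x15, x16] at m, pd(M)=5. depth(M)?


pd+depth=depth(R)=16
depth=16-5=11


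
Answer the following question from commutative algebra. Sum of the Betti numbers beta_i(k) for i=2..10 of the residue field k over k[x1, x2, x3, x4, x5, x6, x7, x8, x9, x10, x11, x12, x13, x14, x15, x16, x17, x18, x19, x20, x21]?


Koszul resolution: beta_i(k)=C(n,i), n=21
C(21,2)=210, C(21,3)=1330, C(21,4)=5985, C(21,5)=20349, C(21,6)=54264, C(21,7)=116280, C(21,8)=203490, C(21,9)=293930, C(21,10)=352716
Sum=1048554


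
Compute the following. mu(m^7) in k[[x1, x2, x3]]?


C(n+d-1,d)=C(9,7)=36


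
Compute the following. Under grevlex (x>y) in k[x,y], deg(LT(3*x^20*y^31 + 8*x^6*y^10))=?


LT: 3*x^20*y^31
deg_x=20, deg_y=31
Total=20+31=51


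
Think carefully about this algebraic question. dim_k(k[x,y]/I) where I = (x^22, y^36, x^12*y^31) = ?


k[x,y]/I, I = (x^22, y^36, x^12*y^31)
Rect: 22x36=792. Corner: (22-12)x(36-31)=50.
dim = 792-50 = 742


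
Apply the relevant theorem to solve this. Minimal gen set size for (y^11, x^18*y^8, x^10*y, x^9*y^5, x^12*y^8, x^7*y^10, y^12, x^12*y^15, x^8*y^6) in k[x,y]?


Remove redundant (divisible by others).
x^12*y^8 redundant.
x^12*y^15 redundant.
x^18*y^8 redundant.
y^12 redundant.
Min: x^10*y, x^9*y^5, x^8*y^6, x^7*y^10, y^11
Count=5


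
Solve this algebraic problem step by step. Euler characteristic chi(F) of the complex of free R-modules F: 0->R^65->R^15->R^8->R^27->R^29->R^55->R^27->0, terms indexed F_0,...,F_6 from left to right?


chi = sum (-1)^i * rank:
(-1)^0*65=65
(-1)^1*15=-15
(-1)^2*8=8
(-1)^3*27=-27
(-1)^4*29=29
(-1)^5*55=-55
(-1)^6*27=27
chi=32


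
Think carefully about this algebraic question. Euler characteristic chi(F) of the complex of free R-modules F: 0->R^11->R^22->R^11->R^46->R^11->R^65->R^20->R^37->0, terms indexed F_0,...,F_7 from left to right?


chi = sum (-1)^i * rank:
(-1)^0*11=11
(-1)^1*22=-22
(-1)^2*11=11
(-1)^3*46=-46
(-1)^4*11=11
(-1)^5*65=-65
(-1)^6*20=20
(-1)^7*37=-37
chi=-117


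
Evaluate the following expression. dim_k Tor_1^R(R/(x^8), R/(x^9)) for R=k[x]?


Tor_1(R/I,R/J)=(I cap J)/IJ=(x^9)/(x^17)
dim=17-9=min(8,9)=8


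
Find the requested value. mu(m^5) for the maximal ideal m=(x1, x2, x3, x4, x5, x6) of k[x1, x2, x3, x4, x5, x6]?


Graded Nakayama: mu(m^d) = dim_k (m^d/m^(d+1)) = #degree-5 monomials in 6 vars
C(n+d-1,d)=C(10,5)=252


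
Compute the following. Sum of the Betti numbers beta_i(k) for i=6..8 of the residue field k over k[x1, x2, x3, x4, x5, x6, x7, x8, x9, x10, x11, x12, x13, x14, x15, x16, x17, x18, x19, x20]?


Koszul resolution: beta_i(k)=C(n,i), n=20
C(20,6)=38760, C(20,7)=77520, C(20,8)=125970
Sum=242250


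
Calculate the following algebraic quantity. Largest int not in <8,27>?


gcd(8,27)=1 => F=ab-a-b=8*27-8-27=216-35=181


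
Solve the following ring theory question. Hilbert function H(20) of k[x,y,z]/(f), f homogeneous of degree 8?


C(22,2)-C(14,2)=231-91=140


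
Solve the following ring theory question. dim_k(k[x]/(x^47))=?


Basis: 1,x,...,x^46
dim=47


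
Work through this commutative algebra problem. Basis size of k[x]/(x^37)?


Basis: 1,x,...,x^36
dim=37


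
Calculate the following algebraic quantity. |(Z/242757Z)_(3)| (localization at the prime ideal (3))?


3-primary part: 242757=3^8*37
Size=3^8=6561


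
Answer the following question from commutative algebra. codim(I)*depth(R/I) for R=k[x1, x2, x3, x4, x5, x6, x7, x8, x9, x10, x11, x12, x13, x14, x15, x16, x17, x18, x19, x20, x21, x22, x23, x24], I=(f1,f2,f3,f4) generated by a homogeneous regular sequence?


codim=4, depth=dim(R/I)=24-4=20
Product=4*20=80


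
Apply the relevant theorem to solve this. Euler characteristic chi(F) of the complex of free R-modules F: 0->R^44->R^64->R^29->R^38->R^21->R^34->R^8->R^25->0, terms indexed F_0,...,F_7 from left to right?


chi = sum (-1)^i * rank:
(-1)^0*44=44
(-1)^1*64=-64
(-1)^2*29=29
(-1)^3*38=-38
(-1)^4*21=21
(-1)^5*34=-34
(-1)^6*8=8
(-1)^7*25=-25
chi=-59


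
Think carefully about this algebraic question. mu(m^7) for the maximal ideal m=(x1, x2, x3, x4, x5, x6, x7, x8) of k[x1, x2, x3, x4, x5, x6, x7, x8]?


Graded Nakayama: mu(m^d) = dim_k (m^d/m^(d+1)) = #degree-7 monomials in 8 vars
C(n+d-1,d)=C(14,7)=3432


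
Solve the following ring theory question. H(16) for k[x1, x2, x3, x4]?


C(d+n-1,n-1)=C(19,3)=969


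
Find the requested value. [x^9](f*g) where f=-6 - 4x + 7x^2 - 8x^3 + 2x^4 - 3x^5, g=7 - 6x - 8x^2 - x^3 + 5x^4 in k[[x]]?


[x^9] = sum a_i*b_j, i+j=9
  -3*5=-15
Sum=-15


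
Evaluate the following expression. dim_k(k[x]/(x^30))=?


Basis: 1,x,...,x^29
dim=30


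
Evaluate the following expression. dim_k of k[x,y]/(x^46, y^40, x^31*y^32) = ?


k[x,y]/I, I = (x^46, y^40, x^31*y^32)
Rect: 46x40=1840. Corner: (46-31)x(40-32)=120.
dim = 1840-120 = 1720


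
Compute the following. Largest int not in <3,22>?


gcd(3,22)=1 => F=ab-a-b=3*22-3-22=66-25=41


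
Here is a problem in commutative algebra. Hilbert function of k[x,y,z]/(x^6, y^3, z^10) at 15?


Need i<6, j<3, k<10 with i+j+k=15.
For each i, j ranges over max(0,15-i-9)..min(2,15-i):
  i=0: j in [6,2] -> 0
  i=1: j in [5,2] -> 0
  i=2: j in [4,2] -> 0
  i=3: j in [3,2] -> 0
  i=4: j in [2,2] -> 1
  i=5: j in [1,2] -> 2
H(15) = 0+0+0+0+1+2 = 3


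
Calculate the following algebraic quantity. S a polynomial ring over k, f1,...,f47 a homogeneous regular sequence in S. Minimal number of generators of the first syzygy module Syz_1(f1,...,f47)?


Regular sequence => Koszul complex is the minimal free resolution.
Syz_1 minimally generated by Koszul relations f_i*e_j - f_j*e_i (i<j): mu(Syz_1) = beta_2 = C(m,2) = m(m-1)/2
m=47
47*46/2 = 1081


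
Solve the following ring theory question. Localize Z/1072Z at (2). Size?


2-primary part: 1072=2^4*67
Size=2^4=16


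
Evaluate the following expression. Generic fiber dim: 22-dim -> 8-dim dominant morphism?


dim(fiber)=dim(X)-dim(Y)=22-8=14


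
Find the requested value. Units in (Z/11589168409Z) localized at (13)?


Local ring = Z/4826809Z.
phi(4826809) = 13^5*(13-1) = 4455516


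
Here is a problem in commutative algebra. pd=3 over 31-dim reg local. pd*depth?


pd+depth=31
depth=31-3=28
pd*depth=3*28=84


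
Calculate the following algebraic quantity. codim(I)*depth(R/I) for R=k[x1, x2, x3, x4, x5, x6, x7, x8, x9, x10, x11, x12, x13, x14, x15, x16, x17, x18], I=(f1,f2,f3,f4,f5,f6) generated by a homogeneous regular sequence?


codim=6, depth=dim(R/I)=18-6=12
Product=6*12=72


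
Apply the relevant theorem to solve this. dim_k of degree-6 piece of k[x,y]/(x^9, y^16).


k[x,y], I = (x^9, y^16), d = 6
Need i < 9 and d-i < 16.
Range: 0 <= i <= 6.
H(6) = 7


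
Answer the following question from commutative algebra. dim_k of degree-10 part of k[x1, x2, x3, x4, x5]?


C(d+n-1,n-1)=C(14,4)=1001


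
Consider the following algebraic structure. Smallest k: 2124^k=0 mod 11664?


2124^k mod 11664:
k=1: 2124
k=2: 9072
k=3: 0
First zero at k = 3


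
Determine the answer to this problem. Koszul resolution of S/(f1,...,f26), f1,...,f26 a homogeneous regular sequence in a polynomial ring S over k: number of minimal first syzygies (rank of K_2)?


Regular sequence => Koszul complex is the minimal free resolution.
Syz_1 minimally generated by Koszul relations f_i*e_j - f_j*e_i (i<j): mu(Syz_1) = beta_2 = C(m,2) = m(m-1)/2
m=26
26*25/2 = 325


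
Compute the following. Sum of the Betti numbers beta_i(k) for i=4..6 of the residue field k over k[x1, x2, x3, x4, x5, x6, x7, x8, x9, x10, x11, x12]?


Koszul resolution: beta_i(k)=C(n,i), n=12
C(12,4)=495, C(12,5)=792, C(12,6)=924
Sum=2211


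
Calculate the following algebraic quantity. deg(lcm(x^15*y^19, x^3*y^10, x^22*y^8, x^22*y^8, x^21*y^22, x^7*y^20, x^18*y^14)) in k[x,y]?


lcm = componentwise max:
x: max(15,3,22,22,21,7,18)=22
y: max(19,10,8,8,22,20,14)=22
Total=22+22=44


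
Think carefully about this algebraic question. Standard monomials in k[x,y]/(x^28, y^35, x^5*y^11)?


k[x,y]/I, I = (x^28, y^35, x^5*y^11)
Rect: 28x35=980. Corner: (28-5)x(35-11)=552.
dim = 980-552 = 428


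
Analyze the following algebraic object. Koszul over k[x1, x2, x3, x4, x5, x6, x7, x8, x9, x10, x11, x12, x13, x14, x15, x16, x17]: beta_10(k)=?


C(n,i)=C(17,10)=19448


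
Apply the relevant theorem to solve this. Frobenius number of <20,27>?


gcd(20,27)=1 => F=ab-a-b=20*27-20-27=540-47=493


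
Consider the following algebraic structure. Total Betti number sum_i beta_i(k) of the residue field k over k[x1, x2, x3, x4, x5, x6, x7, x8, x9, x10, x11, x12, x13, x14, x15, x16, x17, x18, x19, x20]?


Koszul resolution: beta_i(k)=C(n,i), n=20
sum_i C(20,i) = 2^20 = 1048576


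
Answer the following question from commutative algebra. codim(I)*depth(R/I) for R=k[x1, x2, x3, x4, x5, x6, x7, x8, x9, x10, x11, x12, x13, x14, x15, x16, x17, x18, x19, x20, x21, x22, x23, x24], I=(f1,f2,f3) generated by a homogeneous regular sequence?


codim=3, depth=dim(R/I)=24-3=21
Product=3*21=63


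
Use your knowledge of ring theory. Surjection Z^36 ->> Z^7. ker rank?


rank(ker) = 36-7 = 29


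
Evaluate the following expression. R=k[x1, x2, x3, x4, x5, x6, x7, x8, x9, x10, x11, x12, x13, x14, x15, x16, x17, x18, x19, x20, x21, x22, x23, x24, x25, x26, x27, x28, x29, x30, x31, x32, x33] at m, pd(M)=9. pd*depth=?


pd+depth=33
depth=33-9=24
pd*depth=9*24=216


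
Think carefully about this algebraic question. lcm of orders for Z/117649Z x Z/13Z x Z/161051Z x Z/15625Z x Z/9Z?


Exponent = lcm of the cyclic orders; pairwise coprime => product.
7^6*13^1*11^5*5^6*3^2=117649*13*161051*15625*9=34638378509109375


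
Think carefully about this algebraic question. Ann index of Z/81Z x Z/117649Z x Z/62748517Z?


Exponent = lcm of the cyclic orders; pairwise coprime => product.
3^4*7^6*13^7=81*117649*62748517=597966322399173


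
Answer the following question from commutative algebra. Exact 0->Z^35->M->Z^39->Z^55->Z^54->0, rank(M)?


Alt sum=0:
(-1)^0*35 + (-1)^1*? + (-1)^2*39 + (-1)^3*55 + (-1)^4*54=0
rank(M)=73


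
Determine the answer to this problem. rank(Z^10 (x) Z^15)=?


rank(M(x)N) = rank(M)*rank(N)
10*15 = 150


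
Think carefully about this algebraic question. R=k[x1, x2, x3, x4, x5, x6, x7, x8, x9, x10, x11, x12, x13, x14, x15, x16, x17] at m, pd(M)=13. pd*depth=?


pd+depth=17
depth=17-13=4
pd*depth=13*4=52


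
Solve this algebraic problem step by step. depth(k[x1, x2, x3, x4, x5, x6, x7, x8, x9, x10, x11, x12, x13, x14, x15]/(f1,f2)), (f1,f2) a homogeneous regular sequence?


depth(R)=15
depth(R/I)=15-2=13


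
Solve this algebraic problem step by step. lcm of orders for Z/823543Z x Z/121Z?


Exponent = lcm of the cyclic orders; pairwise coprime => product.
7^7*11^2=823543*121=99648703


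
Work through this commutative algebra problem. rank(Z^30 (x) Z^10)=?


rank(M(x)N) = rank(M)*rank(N)
30*10 = 300


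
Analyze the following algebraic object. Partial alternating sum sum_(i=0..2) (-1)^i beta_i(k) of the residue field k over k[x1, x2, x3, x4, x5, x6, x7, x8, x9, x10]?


Koszul resolution: beta_i(k)=C(n,i), n=10
sum_(i=0..p) (-1)^i C(n,i) = (-1)^p C(n-1,p)
(-1)^2*C(9,2) = (-1)^2*36 = 36


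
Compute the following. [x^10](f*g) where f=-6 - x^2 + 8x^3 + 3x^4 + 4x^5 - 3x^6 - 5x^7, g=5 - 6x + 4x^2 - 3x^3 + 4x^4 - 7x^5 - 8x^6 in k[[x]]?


[x^10] = sum a_i*b_j, i+j=10
  3*-8=-24
  4*-7=-28
  -3*4=-12
  -5*-3=15
Sum=-49


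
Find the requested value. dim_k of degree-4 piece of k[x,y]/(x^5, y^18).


k[x,y], I = (x^5, y^18), d = 4
Need i < 5 and d-i < 18.
Range: 0 <= i <= 4.
H(4) = 5


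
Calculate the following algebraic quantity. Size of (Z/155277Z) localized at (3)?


3-primary part: 155277=3^7*71
Size=3^7=2187


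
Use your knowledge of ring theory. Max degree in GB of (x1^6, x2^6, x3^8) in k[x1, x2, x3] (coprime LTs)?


Pure powers, coprime LTs => already GB.
Degrees: 6, 6, 8
Max=8


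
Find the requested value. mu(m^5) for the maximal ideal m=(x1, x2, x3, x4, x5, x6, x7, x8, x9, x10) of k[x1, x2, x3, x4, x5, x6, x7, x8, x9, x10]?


Graded Nakayama: mu(m^d) = dim_k (m^d/m^(d+1)) = #degree-5 monomials in 10 vars
C(n+d-1,d)=C(14,5)=2002


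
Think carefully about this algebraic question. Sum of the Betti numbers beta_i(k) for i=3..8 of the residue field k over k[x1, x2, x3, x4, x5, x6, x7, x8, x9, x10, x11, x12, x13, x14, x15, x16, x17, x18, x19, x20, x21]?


Koszul resolution: beta_i(k)=C(n,i), n=21
C(21,3)=1330, C(21,4)=5985, C(21,5)=20349, C(21,6)=54264, C(21,7)=116280, C(21,8)=203490
Sum=401698


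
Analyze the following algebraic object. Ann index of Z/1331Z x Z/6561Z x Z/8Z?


Exponent = lcm of the cyclic orders; pairwise coprime => product.
11^3*3^8*2^3=1331*6561*8=69861528


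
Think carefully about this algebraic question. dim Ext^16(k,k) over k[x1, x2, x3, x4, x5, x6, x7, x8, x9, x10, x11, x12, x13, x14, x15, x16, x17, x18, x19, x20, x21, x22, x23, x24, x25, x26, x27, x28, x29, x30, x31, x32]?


C(n,i)=C(32,16)=601080390


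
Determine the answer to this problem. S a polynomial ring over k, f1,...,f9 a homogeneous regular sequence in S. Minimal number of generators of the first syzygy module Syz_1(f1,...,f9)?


Regular sequence => Koszul complex is the minimal free resolution.
Syz_1 minimally generated by Koszul relations f_i*e_j - f_j*e_i (i<j): mu(Syz_1) = beta_2 = C(m,2) = m(m-1)/2
m=9
9*8/2 = 36


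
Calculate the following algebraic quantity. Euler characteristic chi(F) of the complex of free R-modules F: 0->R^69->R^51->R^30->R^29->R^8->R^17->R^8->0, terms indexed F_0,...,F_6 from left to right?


chi = sum (-1)^i * rank:
(-1)^0*69=69
(-1)^1*51=-51
(-1)^2*30=30
(-1)^3*29=-29
(-1)^4*8=8
(-1)^5*17=-17
(-1)^6*8=8
chi=18


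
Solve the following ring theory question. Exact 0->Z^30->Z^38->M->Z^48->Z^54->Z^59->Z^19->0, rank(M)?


Alt sum=0:
(-1)^0*30 + (-1)^1*38 + (-1)^2*? + (-1)^3*48 + (-1)^4*54 + (-1)^5*59 + (-1)^6*19=0
rank(M)=42


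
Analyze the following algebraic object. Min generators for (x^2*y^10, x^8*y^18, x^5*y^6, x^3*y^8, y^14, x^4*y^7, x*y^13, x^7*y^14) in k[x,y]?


Remove redundant (divisible by others).
x^7*y^14 redundant.
x^8*y^18 redundant.
Min: x^5*y^6, x^4*y^7, x^3*y^8, x^2*y^10, x*y^13, y^14
Count=6


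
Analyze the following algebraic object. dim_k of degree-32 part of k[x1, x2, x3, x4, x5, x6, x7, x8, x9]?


C(d+n-1,n-1)=C(40,8)=76904685


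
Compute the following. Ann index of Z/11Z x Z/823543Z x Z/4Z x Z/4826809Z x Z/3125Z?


Exponent = lcm of the cyclic orders; pairwise coprime => product.
11^1*7^7*2^2*13^6*5^5=11*823543*4*4826809*3125=546574155089462500


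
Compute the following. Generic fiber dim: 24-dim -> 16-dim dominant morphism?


dim(fiber)=dim(X)-dim(Y)=24-16=8


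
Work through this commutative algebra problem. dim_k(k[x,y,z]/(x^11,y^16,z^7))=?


Basis: x^iy^jz^k, i<11,j<16,k<7
11*16*7=1232


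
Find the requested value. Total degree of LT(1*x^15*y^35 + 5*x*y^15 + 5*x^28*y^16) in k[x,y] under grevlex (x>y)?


LT: 1*x^15*y^35
deg_x=15, deg_y=35
Total=15+35=50


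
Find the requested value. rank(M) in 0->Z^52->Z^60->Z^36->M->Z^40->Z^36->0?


Alt sum=0:
(-1)^0*52 + (-1)^1*60 + (-1)^2*36 + (-1)^3*? + (-1)^4*40 + (-1)^5*36=0
rank(M)=32


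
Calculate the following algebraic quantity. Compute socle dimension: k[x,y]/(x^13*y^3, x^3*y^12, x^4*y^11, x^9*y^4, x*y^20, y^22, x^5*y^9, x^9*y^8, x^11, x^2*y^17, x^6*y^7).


Socle = ann(m) = span of standard monomials u with x*u, y*u in I (staircase corners).
Redundant generators: x^9*y^8, x^13*y^3
Minimal generators: x^11, x^9*y^4, x^6*y^7, x^5*y^9, x^4*y^11, x^3*y^12, x^2*y^17, x*y^20, y^22
Corners: y^21, xy^19, x^2y^16, x^3y^11, x^4y^10, x^5y^8, x^8y^6, x^10y^3
Socle dim=8


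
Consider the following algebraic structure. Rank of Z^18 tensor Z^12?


rank(M(x)N) = rank(M)*rank(N)
18*12 = 216


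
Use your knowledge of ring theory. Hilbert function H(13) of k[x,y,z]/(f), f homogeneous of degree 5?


C(15,2)-C(10,2)=105-45=60


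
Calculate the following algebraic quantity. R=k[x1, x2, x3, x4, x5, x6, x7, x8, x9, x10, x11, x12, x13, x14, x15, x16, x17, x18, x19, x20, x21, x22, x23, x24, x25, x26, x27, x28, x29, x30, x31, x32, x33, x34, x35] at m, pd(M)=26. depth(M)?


pd+depth=depth(R)=35
depth=35-26=9


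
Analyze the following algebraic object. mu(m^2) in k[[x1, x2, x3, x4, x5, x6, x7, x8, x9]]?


C(n+d-1,d)=C(10,2)=45


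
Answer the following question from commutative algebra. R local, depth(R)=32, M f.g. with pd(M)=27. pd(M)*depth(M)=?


pd+depth=32
depth=32-27=5
pd*depth=27*5=135


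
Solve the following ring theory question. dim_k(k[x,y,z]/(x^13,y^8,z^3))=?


Basis: x^iy^jz^k, i<13,j<8,k<3
13*8*3=312


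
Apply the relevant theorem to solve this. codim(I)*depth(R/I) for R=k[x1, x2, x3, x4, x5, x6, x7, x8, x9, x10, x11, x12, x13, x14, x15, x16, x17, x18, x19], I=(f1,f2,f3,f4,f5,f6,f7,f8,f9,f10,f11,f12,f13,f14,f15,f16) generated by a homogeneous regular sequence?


codim=16, depth=dim(R/I)=19-16=3
Product=16*3=48


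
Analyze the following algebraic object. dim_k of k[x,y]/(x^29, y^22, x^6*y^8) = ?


k[x,y]/I, I = (x^29, y^22, x^6*y^8)
Rect: 29x22=638. Corner: (29-6)x(22-8)=322.
dim = 638-322 = 316


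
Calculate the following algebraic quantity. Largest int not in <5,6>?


gcd(5,6)=1 => F=ab-a-b=5*6-5-6=30-11=19


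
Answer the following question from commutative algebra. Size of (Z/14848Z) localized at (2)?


2-primary part: 14848=2^9*29
Size=2^9=512


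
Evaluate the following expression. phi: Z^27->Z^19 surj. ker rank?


rank(ker) = 27-19 = 8


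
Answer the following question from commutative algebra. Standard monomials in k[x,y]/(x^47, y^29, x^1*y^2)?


k[x,y]/I, I = (x^47, y^29, x^1*y^2)
Rect: 47x29=1363. Corner: (47-1)x(29-2)=1242.
dim = 1363-1242 = 121


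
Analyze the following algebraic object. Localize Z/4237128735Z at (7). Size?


7-primary part: 4237128735=7^10*15
Size=7^10=282475249


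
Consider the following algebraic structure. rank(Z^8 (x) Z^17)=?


rank(M(x)N) = rank(M)*rank(N)
8*17 = 136


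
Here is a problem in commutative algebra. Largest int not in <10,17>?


gcd(10,17)=1 => F=ab-a-b=10*17-10-17=170-27=143


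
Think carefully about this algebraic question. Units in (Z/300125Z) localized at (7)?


Local ring = Z/2401Z.
phi(2401) = 7^3*(7-1) = 2058


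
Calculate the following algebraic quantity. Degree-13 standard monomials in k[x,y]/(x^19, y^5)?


k[x,y], I = (x^19, y^5), d = 13
Need i < 19 and d-i < 5.
Range: 9 <= i <= 13.
H(13) = 5


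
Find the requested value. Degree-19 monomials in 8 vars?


C(d+n-1,n-1)=C(26,7)=657800


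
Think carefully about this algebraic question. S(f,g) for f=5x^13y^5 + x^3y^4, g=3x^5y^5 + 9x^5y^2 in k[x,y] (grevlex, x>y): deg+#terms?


LT(f)=5x^13y^5, LT(g)=3x^5y^5
lcm(LM)=x^13y^5
S(f,g) (scaled by 15 to clear denominators) = 3*f - 5x^8*g = -45x^13y^2 + 3x^3y^4
2 terms, deg 15.
15+2=17


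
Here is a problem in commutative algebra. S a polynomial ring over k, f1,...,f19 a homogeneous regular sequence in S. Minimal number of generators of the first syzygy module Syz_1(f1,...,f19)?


Regular sequence => Koszul complex is the minimal free resolution.
Syz_1 minimally generated by Koszul relations f_i*e_j - f_j*e_i (i<j): mu(Syz_1) = beta_2 = C(m,2) = m(m-1)/2
m=19
19*18/2 = 171


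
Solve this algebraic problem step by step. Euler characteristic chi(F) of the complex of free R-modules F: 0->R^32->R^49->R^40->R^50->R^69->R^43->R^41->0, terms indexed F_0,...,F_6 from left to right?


chi = sum (-1)^i * rank:
(-1)^0*32=32
(-1)^1*49=-49
(-1)^2*40=40
(-1)^3*50=-50
(-1)^4*69=69
(-1)^5*43=-43
(-1)^6*41=41
chi=40


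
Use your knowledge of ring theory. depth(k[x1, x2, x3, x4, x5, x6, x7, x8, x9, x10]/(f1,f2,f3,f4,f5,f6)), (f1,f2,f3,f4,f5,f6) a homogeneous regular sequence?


depth(R)=10
depth(R/I)=10-6=4


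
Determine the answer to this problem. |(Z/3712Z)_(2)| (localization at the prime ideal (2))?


2-primary part: 3712=2^7*29
Size=2^7=128


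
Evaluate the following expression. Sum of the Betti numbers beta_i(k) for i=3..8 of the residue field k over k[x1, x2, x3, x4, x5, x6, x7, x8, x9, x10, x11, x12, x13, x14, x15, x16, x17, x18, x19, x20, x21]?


Koszul resolution: beta_i(k)=C(n,i), n=21
C(21,3)=1330, C(21,4)=5985, C(21,5)=20349, C(21,6)=54264, C(21,7)=116280, C(21,8)=203490
Sum=401698


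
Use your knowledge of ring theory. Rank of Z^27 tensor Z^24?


rank(M(x)N) = rank(M)*rank(N)
27*24 = 648


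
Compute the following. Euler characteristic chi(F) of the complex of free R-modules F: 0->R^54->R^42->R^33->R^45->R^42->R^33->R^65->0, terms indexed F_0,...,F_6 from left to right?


chi = sum (-1)^i * rank:
(-1)^0*54=54
(-1)^1*42=-42
(-1)^2*33=33
(-1)^3*45=-45
(-1)^4*42=42
(-1)^5*33=-33
(-1)^6*65=65
chi=74


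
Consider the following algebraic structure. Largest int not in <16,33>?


gcd(16,33)=1 => F=ab-a-b=16*33-16-33=528-49=479


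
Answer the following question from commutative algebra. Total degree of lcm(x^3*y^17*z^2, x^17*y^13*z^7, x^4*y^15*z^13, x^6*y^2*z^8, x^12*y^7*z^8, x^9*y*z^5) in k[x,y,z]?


lcm = componentwise max:
x: max(3,17,4,6,12,9)=17
y: max(17,13,15,2,7,1)=17
z: max(2,7,13,8,8,5)=13
Total=17+17+13=47


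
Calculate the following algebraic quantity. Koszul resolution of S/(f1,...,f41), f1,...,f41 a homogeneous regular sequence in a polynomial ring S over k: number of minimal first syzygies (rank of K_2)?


Regular sequence => Koszul complex is the minimal free resolution.
Syz_1 minimally generated by Koszul relations f_i*e_j - f_j*e_i (i<j): mu(Syz_1) = beta_2 = C(m,2) = m(m-1)/2
m=41
41*40/2 = 820


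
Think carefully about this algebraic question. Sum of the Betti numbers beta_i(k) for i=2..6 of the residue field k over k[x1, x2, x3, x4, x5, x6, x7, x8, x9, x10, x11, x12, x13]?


Koszul resolution: beta_i(k)=C(n,i), n=13
C(13,2)=78, C(13,3)=286, C(13,4)=715, C(13,5)=1287, C(13,6)=1716
Sum=4082


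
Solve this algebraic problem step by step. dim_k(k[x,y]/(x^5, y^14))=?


Basis: x^i*y^j, i<5, j<14
5*14=70


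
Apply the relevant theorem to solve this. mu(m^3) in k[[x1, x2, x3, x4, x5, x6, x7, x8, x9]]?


C(n+d-1,d)=C(11,3)=165


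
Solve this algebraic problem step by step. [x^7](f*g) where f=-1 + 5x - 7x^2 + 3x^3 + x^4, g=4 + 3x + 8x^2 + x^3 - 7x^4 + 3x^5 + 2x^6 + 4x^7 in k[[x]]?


[x^7] = sum a_i*b_j, i+j=7
  -1*4=-4
  5*2=10
  -7*3=-21
  3*-7=-21
  1*1=1
Sum=-35


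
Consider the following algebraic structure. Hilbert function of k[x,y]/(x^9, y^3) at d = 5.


k[x,y], I = (x^9, y^3), d = 5
Need i < 9 and d-i < 3.
Range: 3 <= i <= 5.
H(5) = 3


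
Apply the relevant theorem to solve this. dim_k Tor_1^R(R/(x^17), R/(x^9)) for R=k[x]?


Tor_1(R/I,R/J)=(I cap J)/IJ=(x^17)/(x^26)
dim=26-17=min(17,9)=9


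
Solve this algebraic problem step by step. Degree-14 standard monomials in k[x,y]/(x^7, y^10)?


k[x,y], I = (x^7, y^10), d = 14
Need i < 7 and d-i < 10.
Range: 5 <= i <= 6.
H(14) = 2


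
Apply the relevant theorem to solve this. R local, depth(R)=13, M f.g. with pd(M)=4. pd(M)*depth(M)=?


pd+depth=13
depth=13-4=9
pd*depth=4*9=36


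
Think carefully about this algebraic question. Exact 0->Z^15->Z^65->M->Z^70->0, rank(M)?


Alt sum=0:
(-1)^0*15 + (-1)^1*65 + (-1)^2*? + (-1)^3*70=0
rank(M)=120


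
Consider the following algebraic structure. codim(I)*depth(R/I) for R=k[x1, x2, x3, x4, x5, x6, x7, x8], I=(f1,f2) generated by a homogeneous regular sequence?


codim=2, depth=dim(R/I)=8-2=6
Product=2*6=12


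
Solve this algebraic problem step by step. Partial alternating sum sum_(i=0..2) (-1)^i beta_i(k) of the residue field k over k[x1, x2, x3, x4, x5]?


Koszul resolution: beta_i(k)=C(n,i), n=5
sum_(i=0..p) (-1)^i C(n,i) = (-1)^p C(n-1,p)
(-1)^2*C(4,2) = (-1)^2*6 = 6


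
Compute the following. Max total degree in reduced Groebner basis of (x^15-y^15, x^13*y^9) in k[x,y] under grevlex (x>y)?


LT(f1)=x^15, LT(f2)=x^13y^9, lcm=x^15y^9
S(f1,f2) = y^9*f1 - x^2*f2 = -y^24
Reduced GB = {f1, f2, y^24}; degrees 15, 22, 24
Max = 24


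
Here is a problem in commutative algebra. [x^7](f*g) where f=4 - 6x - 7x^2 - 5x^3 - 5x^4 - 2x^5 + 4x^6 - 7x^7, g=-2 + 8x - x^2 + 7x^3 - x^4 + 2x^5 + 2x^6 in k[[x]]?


[x^7] = sum a_i*b_j, i+j=7
  -6*2=-12
  -7*2=-14
  -5*-1=5
  -5*7=-35
  -2*-1=2
  4*8=32
  -7*-2=14
Sum=-8


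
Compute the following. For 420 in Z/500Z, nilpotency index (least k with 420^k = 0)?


420^k mod 500:
k=1: 420
k=2: 400
k=3: 0
First zero at k = 3


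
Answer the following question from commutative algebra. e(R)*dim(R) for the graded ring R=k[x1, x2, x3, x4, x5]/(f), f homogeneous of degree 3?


e(R)=deg(f)=3, dim(R)=5-1=4
e*dim=3*4=12


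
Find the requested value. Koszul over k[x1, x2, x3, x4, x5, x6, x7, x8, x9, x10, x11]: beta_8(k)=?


C(n,i)=C(11,8)=165


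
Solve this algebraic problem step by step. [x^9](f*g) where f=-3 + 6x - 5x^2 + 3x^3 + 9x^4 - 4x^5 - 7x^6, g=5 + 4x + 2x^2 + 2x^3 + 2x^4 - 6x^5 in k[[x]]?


[x^9] = sum a_i*b_j, i+j=9
  9*-6=-54
  -4*2=-8
  -7*2=-14
Sum=-76


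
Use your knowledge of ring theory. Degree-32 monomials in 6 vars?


C(d+n-1,n-1)=C(37,5)=435897


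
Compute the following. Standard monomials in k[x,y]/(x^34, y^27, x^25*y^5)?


k[x,y]/I, I = (x^34, y^27, x^25*y^5)
Rect: 34x27=918. Corner: (34-25)x(27-5)=198.
dim = 918-198 = 720


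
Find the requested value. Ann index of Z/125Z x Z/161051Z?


Exponent = lcm of the cyclic orders; pairwise coprime => product.
5^3*11^5=125*161051=20131375


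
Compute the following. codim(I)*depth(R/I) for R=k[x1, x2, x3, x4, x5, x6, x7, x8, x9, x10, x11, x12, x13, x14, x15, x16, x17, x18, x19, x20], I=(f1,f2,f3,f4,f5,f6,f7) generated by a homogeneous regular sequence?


codim=7, depth=dim(R/I)=20-7=13
Product=7*13=91


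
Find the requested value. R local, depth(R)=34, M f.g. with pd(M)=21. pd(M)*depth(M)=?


pd+depth=34
depth=34-21=13
pd*depth=21*13=273


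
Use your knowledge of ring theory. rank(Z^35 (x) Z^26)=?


rank(M(x)N) = rank(M)*rank(N)
35*26 = 910


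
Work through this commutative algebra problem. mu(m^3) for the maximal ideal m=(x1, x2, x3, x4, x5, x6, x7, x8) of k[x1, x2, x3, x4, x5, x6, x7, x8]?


Graded Nakayama: mu(m^d) = dim_k (m^d/m^(d+1)) = #degree-3 monomials in 8 vars
C(n+d-1,d)=C(10,3)=120


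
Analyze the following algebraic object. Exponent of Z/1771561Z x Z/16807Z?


Exponent = lcm of the cyclic orders; pairwise coprime => product.
11^6*7^5=1771561*16807=29774625727


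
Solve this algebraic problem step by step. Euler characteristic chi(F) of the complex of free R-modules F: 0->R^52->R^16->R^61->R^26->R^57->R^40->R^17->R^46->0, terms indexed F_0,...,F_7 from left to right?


chi = sum (-1)^i * rank:
(-1)^0*52=52
(-1)^1*16=-16
(-1)^2*61=61
(-1)^3*26=-26
(-1)^4*57=57
(-1)^5*40=-40
(-1)^6*17=17
(-1)^7*46=-46
chi=59


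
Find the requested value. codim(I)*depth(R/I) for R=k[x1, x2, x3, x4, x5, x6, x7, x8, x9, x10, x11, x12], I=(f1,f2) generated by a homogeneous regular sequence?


codim=2, depth=dim(R/I)=12-2=10
Product=2*10=20


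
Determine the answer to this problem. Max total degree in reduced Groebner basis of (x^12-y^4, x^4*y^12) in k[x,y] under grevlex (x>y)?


LT(f1)=x^12, LT(f2)=x^4y^12, lcm=x^12y^12
S(f1,f2) = y^12*f1 - x^8*f2 = -y^16
Reduced GB = {f1, f2, y^16}; degrees 12, 16, 16
Max = 16


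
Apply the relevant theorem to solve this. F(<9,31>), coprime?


gcd(9,31)=1 => F=ab-a-b=9*31-9-31=279-40=239


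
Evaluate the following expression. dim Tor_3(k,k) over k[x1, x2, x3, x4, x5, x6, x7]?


Koszul: C(n,i)=C(7,3)=35


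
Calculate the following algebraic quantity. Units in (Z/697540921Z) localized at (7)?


Local ring = Z/5764801Z.
phi(5764801) = 7^7*(7-1) = 4941258


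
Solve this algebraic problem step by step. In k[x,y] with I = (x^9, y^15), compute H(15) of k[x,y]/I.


k[x,y], I = (x^9, y^15), d = 15
Need i < 9 and d-i < 15.
Range: 1 <= i <= 8.
H(15) = 8


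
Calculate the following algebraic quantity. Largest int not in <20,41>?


gcd(20,41)=1 => F=ab-a-b=20*41-20-41=820-61=759


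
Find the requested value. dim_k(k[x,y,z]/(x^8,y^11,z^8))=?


Basis: x^iy^jz^k, i<8,j<11,k<8
8*11*8=704


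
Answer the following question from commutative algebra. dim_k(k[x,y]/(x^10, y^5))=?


Basis: x^i*y^j, i<10, j<5
10*5=50


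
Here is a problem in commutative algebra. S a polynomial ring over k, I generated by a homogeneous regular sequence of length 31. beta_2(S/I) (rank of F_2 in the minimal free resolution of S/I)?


Regular sequence => Koszul complex is the minimal free resolution.
Syz_1 minimally generated by Koszul relations f_i*e_j - f_j*e_i (i<j): mu(Syz_1) = beta_2 = C(m,2) = m(m-1)/2
m=31
31*30/2 = 465


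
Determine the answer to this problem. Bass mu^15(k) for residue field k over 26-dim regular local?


C(n,i)=C(26,15)=7726160


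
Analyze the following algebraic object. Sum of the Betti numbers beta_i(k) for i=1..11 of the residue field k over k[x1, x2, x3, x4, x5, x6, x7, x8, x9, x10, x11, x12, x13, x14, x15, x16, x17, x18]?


Koszul resolution: beta_i(k)=C(n,i), n=18
C(18,1)=18, C(18,2)=153, C(18,3)=816, C(18,4)=3060, C(18,5)=8568, C(18,6)=18564, C(18,7)=31824, C(18,8)=43758, C(18,9)=48620, C(18,10)=43758, C(18,11)=31824
Sum=230963


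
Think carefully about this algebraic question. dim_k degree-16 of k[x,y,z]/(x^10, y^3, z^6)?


Need i<10, j<3, k<6 with i+j+k=16.
For each i, j ranges over max(0,16-i-5)..min(2,16-i):
  i=0: j in [11,2] -> 0
  i=1: j in [10,2] -> 0
  i=2: j in [9,2] -> 0
  i=3: j in [8,2] -> 0
  i=4: j in [7,2] -> 0
  i=5: j in [6,2] -> 0
  i=6: j in [5,2] -> 0
  i=7: j in [4,2] -> 0
  i=8: j in [3,2] -> 0
  i=9: j in [2,2] -> 1
H(16) = 0+0+0+0+0+0+0+0+0+1 = 1


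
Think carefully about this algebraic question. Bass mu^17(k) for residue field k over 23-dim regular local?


C(n,i)=C(23,17)=100947


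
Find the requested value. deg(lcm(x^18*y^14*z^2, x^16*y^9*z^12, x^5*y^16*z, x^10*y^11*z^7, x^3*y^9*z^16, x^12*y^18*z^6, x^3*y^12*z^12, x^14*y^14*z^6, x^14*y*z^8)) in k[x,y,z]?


lcm = componentwise max:
x: max(18,16,5,10,3,12,3,14,14)=18
y: max(14,9,16,11,9,18,12,14,1)=18
z: max(2,12,1,7,16,6,12,6,8)=16
Total=18+18+16=52


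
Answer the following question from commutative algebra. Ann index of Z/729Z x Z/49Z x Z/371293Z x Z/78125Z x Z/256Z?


Exponent = lcm of the cyclic orders; pairwise coprime => product.
3^6*7^2*13^5*5^7*2^8=729*49*371293*78125*256=265259145060000000


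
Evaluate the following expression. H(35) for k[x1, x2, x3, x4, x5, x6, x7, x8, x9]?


C(d+n-1,n-1)=C(43,8)=145008513


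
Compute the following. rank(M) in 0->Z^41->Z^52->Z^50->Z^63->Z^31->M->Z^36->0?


Alt sum=0:
(-1)^0*41 + (-1)^1*52 + (-1)^2*50 + (-1)^3*63 + (-1)^4*31 + (-1)^5*? + (-1)^6*36=0
rank(M)=43


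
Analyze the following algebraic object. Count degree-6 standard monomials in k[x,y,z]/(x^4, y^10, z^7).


Need i<4, j<10, k<7 with i+j+k=6.
For each i, j ranges over max(0,6-i-6)..min(9,6-i):
  i=0: j in [0,6] -> 7
  i=1: j in [0,5] -> 6
  i=2: j in [0,4] -> 5
  i=3: j in [0,3] -> 4
H(6) = 7+6+5+4 = 22


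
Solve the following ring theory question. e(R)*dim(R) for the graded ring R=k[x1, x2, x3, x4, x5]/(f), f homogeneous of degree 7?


e(R)=deg(f)=7, dim(R)=5-1=4
e*dim=7*4=28


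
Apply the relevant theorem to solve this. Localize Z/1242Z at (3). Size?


3-primary part: 1242=3^3*46
Size=3^3=27


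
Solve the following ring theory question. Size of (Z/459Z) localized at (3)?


3-primary part: 459=3^3*17
Size=3^3=27


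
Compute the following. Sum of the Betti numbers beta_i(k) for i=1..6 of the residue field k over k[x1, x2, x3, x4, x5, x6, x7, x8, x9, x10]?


Koszul resolution: beta_i(k)=C(n,i), n=10
C(10,1)=10, C(10,2)=45, C(10,3)=120, C(10,4)=210, C(10,5)=252, C(10,6)=210
Sum=847


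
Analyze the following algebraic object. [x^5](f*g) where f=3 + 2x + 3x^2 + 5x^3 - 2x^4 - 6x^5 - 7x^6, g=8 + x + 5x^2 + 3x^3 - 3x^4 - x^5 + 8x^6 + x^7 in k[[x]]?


[x^5] = sum a_i*b_j, i+j=5
  3*-1=-3
  2*-3=-6
  3*3=9
  5*5=25
  -2*1=-2
  -6*8=-48
Sum=-25


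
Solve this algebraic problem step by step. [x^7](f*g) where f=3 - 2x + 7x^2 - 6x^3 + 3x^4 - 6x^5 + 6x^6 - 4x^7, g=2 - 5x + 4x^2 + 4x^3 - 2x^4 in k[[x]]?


[x^7] = sum a_i*b_j, i+j=7
  -6*-2=12
  3*4=12
  -6*4=-24
  6*-5=-30
  -4*2=-8
Sum=-38


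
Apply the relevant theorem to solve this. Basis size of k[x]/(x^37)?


Basis: 1,x,...,x^36
dim=37


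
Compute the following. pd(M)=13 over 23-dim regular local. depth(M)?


pd+depth=depth(R)=23
depth=23-13=10


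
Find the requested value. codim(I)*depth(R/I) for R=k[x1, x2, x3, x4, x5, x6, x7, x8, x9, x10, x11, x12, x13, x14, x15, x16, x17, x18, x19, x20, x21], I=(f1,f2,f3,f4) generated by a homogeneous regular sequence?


codim=4, depth=dim(R/I)=21-4=17
Product=4*17=68


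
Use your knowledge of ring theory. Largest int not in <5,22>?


gcd(5,22)=1 => F=ab-a-b=5*22-5-22=110-27=83


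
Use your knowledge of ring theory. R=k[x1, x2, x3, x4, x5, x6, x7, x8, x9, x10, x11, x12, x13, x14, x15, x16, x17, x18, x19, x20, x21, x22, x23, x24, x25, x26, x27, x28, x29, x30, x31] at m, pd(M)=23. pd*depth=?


pd+depth=31
depth=31-23=8
pd*depth=23*8=184


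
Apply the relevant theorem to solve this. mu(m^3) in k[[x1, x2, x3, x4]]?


C(n+d-1,d)=C(6,3)=20


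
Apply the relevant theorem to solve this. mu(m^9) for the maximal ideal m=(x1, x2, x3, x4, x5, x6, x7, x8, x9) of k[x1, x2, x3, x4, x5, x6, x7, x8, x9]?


Graded Nakayama: mu(m^d) = dim_k (m^d/m^(d+1)) = #degree-9 monomials in 9 vars
C(n+d-1,d)=C(17,9)=24310


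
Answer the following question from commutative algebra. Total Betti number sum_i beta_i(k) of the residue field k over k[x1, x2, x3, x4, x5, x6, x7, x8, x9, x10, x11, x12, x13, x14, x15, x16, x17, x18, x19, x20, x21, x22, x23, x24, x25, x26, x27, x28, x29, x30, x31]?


Koszul resolution: beta_i(k)=C(n,i), n=31
sum_i C(31,i) = 2^31 = 2147483648


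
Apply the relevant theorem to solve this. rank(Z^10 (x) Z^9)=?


rank(M(x)N) = rank(M)*rank(N)
10*9 = 90


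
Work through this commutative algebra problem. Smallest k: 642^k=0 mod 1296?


642^k mod 1296:
k=1: 642
k=2: 36
k=3: 1080
k=4: 0
First zero at k = 4


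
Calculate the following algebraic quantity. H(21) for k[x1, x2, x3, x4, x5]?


C(d+n-1,n-1)=C(25,4)=12650


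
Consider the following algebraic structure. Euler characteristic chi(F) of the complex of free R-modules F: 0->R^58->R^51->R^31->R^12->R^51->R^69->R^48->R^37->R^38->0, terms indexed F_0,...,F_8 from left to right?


chi = sum (-1)^i * rank:
(-1)^0*58=58
(-1)^1*51=-51
(-1)^2*31=31
(-1)^3*12=-12
(-1)^4*51=51
(-1)^5*69=-69
(-1)^6*48=48
(-1)^7*37=-37
(-1)^8*38=38
chi=57


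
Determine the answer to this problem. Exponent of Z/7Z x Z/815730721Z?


Exponent = lcm of the cyclic orders; pairwise coprime => product.
7^1*13^8=7*815730721=5710115047


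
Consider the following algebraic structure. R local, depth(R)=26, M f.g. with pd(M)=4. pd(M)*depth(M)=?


pd+depth=26
depth=26-4=22
pd*depth=4*22=88


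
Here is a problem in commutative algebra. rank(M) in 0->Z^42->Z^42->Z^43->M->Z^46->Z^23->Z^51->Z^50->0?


Alt sum=0:
(-1)^0*42 + (-1)^1*42 + (-1)^2*43 + (-1)^3*? + (-1)^4*46 + (-1)^5*23 + (-1)^6*51 + (-1)^7*50=0
rank(M)=67


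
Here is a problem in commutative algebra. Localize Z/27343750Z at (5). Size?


5-primary part: 27343750=5^9*14
Size=5^9=1953125


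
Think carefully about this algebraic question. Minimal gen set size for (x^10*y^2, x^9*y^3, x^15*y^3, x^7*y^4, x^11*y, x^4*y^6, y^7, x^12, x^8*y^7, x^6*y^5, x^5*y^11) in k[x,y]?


Remove redundant (divisible by others).
x^5*y^11 redundant.
x^15*y^3 redundant.
x^8*y^7 redundant.
Min: x^12, x^11*y, x^10*y^2, x^9*y^3, x^7*y^4, x^6*y^5, x^4*y^6, y^7
Count=8


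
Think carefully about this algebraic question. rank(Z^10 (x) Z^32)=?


rank(M(x)N) = rank(M)*rank(N)
10*32 = 320
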